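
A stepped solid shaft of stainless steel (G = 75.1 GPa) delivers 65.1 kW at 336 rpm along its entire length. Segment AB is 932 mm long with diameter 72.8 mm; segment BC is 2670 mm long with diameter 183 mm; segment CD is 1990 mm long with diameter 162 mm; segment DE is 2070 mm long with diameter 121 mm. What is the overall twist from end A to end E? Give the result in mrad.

12.1 mrad

ω = 2π·336/60 = 35.19 rad/s, so T = P/ω = 65.1×10³ / 35.19 = 1850 N·m.
J_AB = π(0.0728)⁴/32 = 2.76×10^-6 m⁴; J_BC = π(0.183)⁴/32 = 1.10×10^-4 m⁴; J_CD = π(0.162)⁴/32 = 6.76×10^-5 m⁴; J_DE = π(0.121)⁴/32 = 2.10×10^-5 m⁴.
θ = (T/G)·Σ L_i/J_i = (1850/75.1×10⁹)·(0.932/2.76×10^-6 + 2.67/1.10×10^-4 + 1.99/6.76×10^-5 + 2.07/2.10×10^-5) = 0.01207 rad.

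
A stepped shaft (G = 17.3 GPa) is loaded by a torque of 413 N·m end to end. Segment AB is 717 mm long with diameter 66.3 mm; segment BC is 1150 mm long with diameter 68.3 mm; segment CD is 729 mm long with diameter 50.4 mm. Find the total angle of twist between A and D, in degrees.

J_AB = π(0.0663)⁴/32 = 1.90×10^-6 m⁴; J_BC = π(0.0683)⁴/32 = 2.14×10^-6 m⁴; J_CD = π(0.0504)⁴/32 = 6.33×10^-7 m⁴.
θ = (T/G)·Σ L_i/J_i = (413.0/17.3×10⁹)·(0.717/1.90×10^-6 + 1.15/2.14×10^-6 + 0.729/6.33×10^-7) = 0.04935 rad.

2.83°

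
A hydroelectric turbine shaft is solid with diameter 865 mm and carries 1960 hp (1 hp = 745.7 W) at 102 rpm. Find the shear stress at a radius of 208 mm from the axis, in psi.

75.1 psi

ω = 2π·102/60 = 10.68 rad/s, so T = P/ω = 1960×745.7 / 10.68 = 136800 N·m.
J = πd⁴/32 = π(0.865)⁴/32 = 0.05496 m⁴.
Shear stress varies linearly with radius: τ = T·r/J = 136800 × 0.208 / 0.05496 = 5.178×10^5 Pa.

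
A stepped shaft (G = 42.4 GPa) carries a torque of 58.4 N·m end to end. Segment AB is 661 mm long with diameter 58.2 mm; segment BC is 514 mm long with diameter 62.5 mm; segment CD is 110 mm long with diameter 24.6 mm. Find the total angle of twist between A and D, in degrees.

0.315°

J_AB = π(0.0582)⁴/32 = 1.13×10^-6 m⁴; J_BC = π(0.0625)⁴/32 = 1.50×10^-6 m⁴; J_CD = π(0.0246)⁴/32 = 3.60×10^-8 m⁴.
θ = (T/G)·Σ L_i/J_i = (58.40/42.4×10⁹)·(0.661/1.13×10^-6 + 0.514/1.50×10^-6 + 0.110/3.60×10^-8) = 5.495×10^-3 rad.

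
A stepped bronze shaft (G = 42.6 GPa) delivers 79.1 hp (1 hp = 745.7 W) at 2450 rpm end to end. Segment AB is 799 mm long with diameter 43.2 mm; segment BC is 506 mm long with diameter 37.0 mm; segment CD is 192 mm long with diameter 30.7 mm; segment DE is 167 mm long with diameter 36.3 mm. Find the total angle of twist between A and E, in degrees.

ω = 2π·2450/60 = 256.6 rad/s, so T = P/ω = 79.1×745.7 / 256.6 = 229.9 N·m.
J_AB = π(0.0432)⁴/32 = 3.42×10^-7 m⁴; J_BC = π(0.0370)⁴/32 = 1.84×10^-7 m⁴; J_CD = π(0.0307)⁴/32 = 8.72×10^-8 m⁴; J_DE = π(0.0363)⁴/32 = 1.70×10^-7 m⁴.
θ = (T/G)·Σ L_i/J_i = (229.9/42.6×10⁹)·(0.799/3.42×10^-7 + 0.506/1.84×10^-7 + 0.192/8.72×10^-8 + 0.167/1.70×10^-7) = 0.04462 rad.

2.56°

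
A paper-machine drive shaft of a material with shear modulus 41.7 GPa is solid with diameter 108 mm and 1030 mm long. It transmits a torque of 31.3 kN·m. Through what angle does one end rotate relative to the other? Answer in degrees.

J = πd⁴/32 = π(0.108)⁴/32 = 1.336×10^-5 m⁴.
θ = T·L/(G·J) = 31300 × 1.03 / (41.7×10⁹ × 1.336×10^-5) = 0.05788 rad.

3.32°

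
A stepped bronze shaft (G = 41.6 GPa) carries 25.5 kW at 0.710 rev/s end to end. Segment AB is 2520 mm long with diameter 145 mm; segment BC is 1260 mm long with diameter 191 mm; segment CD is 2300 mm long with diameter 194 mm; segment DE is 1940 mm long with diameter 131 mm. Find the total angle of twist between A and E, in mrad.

ω = 2π·0.710 = 4.461 rad/s, so T = P/ω = 25.5×10³ / 4.461 = 5716 N·m.
J_AB = π(0.145)⁴/32 = 4.34×10^-5 m⁴; J_BC = π(0.191)⁴/32 = 1.31×10^-4 m⁴; J_CD = π(0.194)⁴/32 = 1.39×10^-4 m⁴; J_DE = π(0.131)⁴/32 = 2.89×10^-5 m⁴.
θ = (T/G)·Σ L_i/J_i = (5716/41.6×10⁹)·(2.52/4.34×10^-5 + 1.26/1.31×10^-4 + 2.30/1.39×10^-4 + 1.94/2.89×10^-5) = 0.02080 rad.

20.8 mrad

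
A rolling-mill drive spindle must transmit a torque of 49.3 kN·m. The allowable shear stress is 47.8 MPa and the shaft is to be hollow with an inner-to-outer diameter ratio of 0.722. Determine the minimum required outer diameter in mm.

193 mm

For a hollow shaft with d_i/d_o = 0.722: τ_max = 16T/(π d_o³ (1−k⁴)), so d_o = [16T/(π τ_allow (1−k⁴))]^(1/3) = [16·49300/(π·4.78×10^7·0.7283)]^(1/3) = 0.1932 m.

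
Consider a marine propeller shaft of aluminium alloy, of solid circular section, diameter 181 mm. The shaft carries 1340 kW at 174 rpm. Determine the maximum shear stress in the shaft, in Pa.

ω = 2π·174/60 = 18.22 rad/s, so T = P/ω = 1340×10³ / 18.22 = 73540 N·m.
J = πd⁴/32 = π(0.181)⁴/32 = 1.054×10^-4 m⁴.
τ_max = T·r/J = 73540 × 0.0905 / 1.054×10^-4 = 6.316×10^7 Pa.

6.32e7 Pa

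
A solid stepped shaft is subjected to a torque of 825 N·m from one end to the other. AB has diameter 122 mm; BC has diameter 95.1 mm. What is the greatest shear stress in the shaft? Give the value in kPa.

Under the same torque, τ_max = 16T/(πd³) is largest where d is smallest — segment BC (d = 95.1 mm).
τ_max = 16·825.0/(π·(0.0951)³) = 4.885×10^6 Pa.

4890 kPa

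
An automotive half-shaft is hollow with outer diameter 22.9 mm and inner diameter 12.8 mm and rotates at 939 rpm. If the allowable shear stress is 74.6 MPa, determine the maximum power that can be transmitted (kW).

J = π(d_o⁴ − d_i⁴)/32 = π(0.0229⁴ − 0.0128⁴)/32 = 2.436×10^-8 m⁴.
T_max = τ_allow·J/r = 7.46×10^7 × 2.436×10^-8 / 0.0115 = 158.7 N·m.
ω = 2π·939/60 = 98.33 rad/s, so P_max = T_max·ω = 1.561×10^4 W.

15.6 kW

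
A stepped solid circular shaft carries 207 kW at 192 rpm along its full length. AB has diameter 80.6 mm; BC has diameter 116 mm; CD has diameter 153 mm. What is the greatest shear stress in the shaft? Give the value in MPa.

100 MPa

ω = 2π·192/60 = 20.11 rad/s, so T = P/ω = 207×10³ / 20.11 = 10300 N·m.
Under the same torque, τ_max = 16T/(πd³) is largest where d is smallest — segment AB (d = 80.6 mm).
τ_max = 16·10300/(π·(0.0806)³) = 1.001×10^8 Pa.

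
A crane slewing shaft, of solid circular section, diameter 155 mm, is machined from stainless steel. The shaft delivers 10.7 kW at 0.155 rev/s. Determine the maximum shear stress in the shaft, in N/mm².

ω = 2π·0.155 = 0.9739 rad/s, so T = P/ω = 10.7×10³ / 0.9739 = 10990 N·m.
J = πd⁴/32 = π(0.155)⁴/32 = 5.667×10^-5 m⁴.
τ_max = T·r/J = 10990 × 0.0775 / 5.667×10^-5 = 1.503×10^7 Pa.

15.0 N/mm²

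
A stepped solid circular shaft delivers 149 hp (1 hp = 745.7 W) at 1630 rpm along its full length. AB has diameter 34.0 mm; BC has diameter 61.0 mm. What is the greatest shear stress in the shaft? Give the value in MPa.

ω = 2π·1630/60 = 170.7 rad/s, so T = P/ω = 149×745.7 / 170.7 = 650.9 N·m.
Under the same torque, τ_max = 16T/(πd³) is largest where d is smallest — segment AB (d = 34.0 mm).
τ_max = 16·650.9/(π·(0.0340)³) = 8.435×10^7 Pa.

84.3 MPa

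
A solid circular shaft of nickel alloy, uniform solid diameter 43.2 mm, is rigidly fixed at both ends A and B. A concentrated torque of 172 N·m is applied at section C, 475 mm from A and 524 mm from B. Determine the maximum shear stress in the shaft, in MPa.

With uniform GJ and both ends fixed, compatibility θ_AC = θ_CB gives T_A·a = T_B·b, together with T_A + T_B = T₀.
T_A = T₀·b/(a+b) = 172.0·524/999.0 = 90.22 N·m; T_B = 81.78 N·m.
τ in each portion: τ_AC = 5.70×10^6 Pa, τ_CB = 5.17×10^6 Pa; maximum is in AC.
τ_max = T_AC·r/J = 90.22·0.0216/3.42×10^-7 = 5.699×10^6 Pa.

5.70 MPa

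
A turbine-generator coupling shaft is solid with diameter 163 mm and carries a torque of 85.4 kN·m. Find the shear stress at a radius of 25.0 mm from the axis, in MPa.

30.8 MPa

J = πd⁴/32 = π(0.163)⁴/32 = 6.930×10^-5 m⁴.
Shear stress varies linearly with radius: τ = T·r/J = 85400 × 0.0250 / 6.930×10^-5 = 3.081×10^7 Pa.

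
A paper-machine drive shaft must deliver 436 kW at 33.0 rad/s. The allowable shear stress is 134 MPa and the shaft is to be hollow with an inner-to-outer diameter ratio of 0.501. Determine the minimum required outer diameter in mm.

ω = 33.0 rad/s, so T = P/ω = 436×10³ / 33.00 = 13210 N·m.
For a hollow shaft with d_i/d_o = 0.501: τ_max = 16T/(π d_o³ (1−k⁴)), so d_o = [16T/(π τ_allow (1−k⁴))]^(1/3) = [16·13210/(π·1.34×10^8·0.9370)]^(1/3) = 0.08123 m.

81.2 mm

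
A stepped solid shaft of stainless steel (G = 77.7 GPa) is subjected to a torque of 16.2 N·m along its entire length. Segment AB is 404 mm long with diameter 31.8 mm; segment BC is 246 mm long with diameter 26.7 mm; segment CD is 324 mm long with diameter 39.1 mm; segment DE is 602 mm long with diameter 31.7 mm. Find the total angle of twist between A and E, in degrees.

J_AB = π(0.0318)⁴/32 = 1.00×10^-7 m⁴; J_BC = π(0.0267)⁴/32 = 4.99×10^-8 m⁴; J_CD = π(0.0391)⁴/32 = 2.29×10^-7 m⁴; J_DE = π(0.0317)⁴/32 = 9.91×10^-8 m⁴.
θ = (T/G)·Σ L_i/J_i = (16.20/77.7×10⁹)·(0.404/1.00×10^-7 + 0.246/4.99×10^-8 + 0.324/2.29×10^-7 + 0.602/9.91×10^-8) = 3.427×10^-3 rad.

0.196°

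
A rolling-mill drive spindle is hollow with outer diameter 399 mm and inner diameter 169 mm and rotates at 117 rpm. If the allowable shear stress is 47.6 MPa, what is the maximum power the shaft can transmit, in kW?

7040 kW

J = π(d_o⁴ − d_i⁴)/32 = π(0.399⁴ − 0.169⁴)/32 = 2.408×10^-3 m⁴.
T_max = τ_allow·J/r = 4.76×10^7 × 2.408×10^-3 / 0.200 = 574600 N·m.
ω = 2π·117/60 = 12.25 rad/s, so P_max = T_max·ω = 7.040×10^6 W.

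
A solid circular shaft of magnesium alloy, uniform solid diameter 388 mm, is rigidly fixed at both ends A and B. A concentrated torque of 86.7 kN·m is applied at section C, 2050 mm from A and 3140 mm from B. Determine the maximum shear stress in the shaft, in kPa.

With uniform GJ and both ends fixed, compatibility θ_AC = θ_CB gives T_A·a = T_B·b, together with T_A + T_B = T₀.
T_A = T₀·b/(a+b) = 86700·3140/5190 = 52450 N·m; T_B = 34250 N·m.
τ in each portion: τ_AC = 4.57×10^6 Pa, τ_CB = 2.99×10^6 Pa; maximum is in AC.
τ_max = T_AC·r/J = 52450·0.194/2.22×10^-3 = 4.574×10^6 Pa.

4570 kPa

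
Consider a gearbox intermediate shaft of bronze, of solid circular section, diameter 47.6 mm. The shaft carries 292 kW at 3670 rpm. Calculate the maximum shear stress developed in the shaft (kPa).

ω = 2π·3670/60 = 384.3 rad/s, so T = P/ω = 292×10³ / 384.3 = 759.8 N·m.
J = πd⁴/32 = π(0.0476)⁴/32 = 5.040×10^-7 m⁴.
τ_max = T·r/J = 759.8 × 0.0238 / 5.040×10^-7 = 3.588×10^7 Pa.

35900 kPa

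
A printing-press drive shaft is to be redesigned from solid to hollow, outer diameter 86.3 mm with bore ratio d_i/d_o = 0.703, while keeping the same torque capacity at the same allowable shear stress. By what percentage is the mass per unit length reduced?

Equal τ_max and T ⇒ the solid shaft needs d_s³ = d_o³(1−k⁴), so d_s = 86.3·(1−0.703⁴)^(1/3) = 78.61 mm.
Area ratio A_h/A_s = d_o²(1−k²)/d_s² = (1−k²)/(1−k⁴)^(2/3) = 0.6096.
Mass saving = 1 − 0.6096 = 39.0 %.

39.0 %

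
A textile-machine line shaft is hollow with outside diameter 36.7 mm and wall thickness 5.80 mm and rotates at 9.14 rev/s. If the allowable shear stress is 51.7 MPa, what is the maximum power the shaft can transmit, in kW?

J = π(d_o⁴ − d_i⁴)/32 = π(0.0367⁴ − 0.0251⁴)/32 = 1.391×10^-7 m⁴.
T_max = τ_allow·J/r = 5.17×10^7 × 1.391×10^-7 / 0.0184 = 392.0 N·m.
ω = 2π·9.14 = 57.43 rad/s, so P_max = T_max·ω = 2.251×10^4 W.

22.5 kW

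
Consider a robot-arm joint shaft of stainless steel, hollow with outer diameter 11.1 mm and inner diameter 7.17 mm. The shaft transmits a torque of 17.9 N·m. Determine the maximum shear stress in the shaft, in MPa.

80.7 MPa

J = π(d_o⁴ − d_i⁴)/32 = π(0.0111⁴ − 0.00717⁴)/32 = 1.231×10^-9 m⁴.
τ_max = T·r/J = 17.90 × 0.00555 / 1.231×10^-9 = 8.071×10^7 Pa.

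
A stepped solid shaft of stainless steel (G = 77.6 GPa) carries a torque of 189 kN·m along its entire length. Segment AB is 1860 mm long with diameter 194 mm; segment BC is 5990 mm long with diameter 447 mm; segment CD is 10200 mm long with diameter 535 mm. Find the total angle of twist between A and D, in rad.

J_AB = π(0.194)⁴/32 = 1.39×10^-4 m⁴; J_BC = π(0.447)⁴/32 = 3.92×10^-3 m⁴; J_CD = π(0.535)⁴/32 = 8.04×10^-3 m⁴.
θ = (T/G)·Σ L_i/J_i = (189000/77.6×10⁹)·(1.86/1.39×10^-4 + 5.99/3.92×10^-3 + 10.2/8.04×10^-3) = 0.03939 rad.

0.0394 rad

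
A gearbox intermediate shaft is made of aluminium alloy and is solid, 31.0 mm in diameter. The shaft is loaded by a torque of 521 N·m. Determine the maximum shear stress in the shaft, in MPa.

89.1 MPa

J = πd⁴/32 = π(0.0310)⁴/32 = 9.067×10^-8 m⁴.
τ_max = T·r/J = 521.0 × 0.0155 / 9.067×10^-8 = 8.907×10^7 Pa.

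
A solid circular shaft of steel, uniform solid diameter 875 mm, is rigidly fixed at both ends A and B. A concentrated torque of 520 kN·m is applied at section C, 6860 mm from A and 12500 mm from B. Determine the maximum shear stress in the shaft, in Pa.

2.55e6 Pa

With uniform GJ and both ends fixed, compatibility θ_AC = θ_CB gives T_A·a = T_B·b, together with T_A + T_B = T₀.
T_A = T₀·b/(a+b) = 520000·12500/19360 = 335700 N·m; T_B = 184300 N·m.
τ in each portion: τ_AC = 2.55×10^6 Pa, τ_CB = 1.40×10^6 Pa; maximum is in AC.
τ_max = T_AC·r/J = 335700·0.438/0.0575 = 2.552×10^6 Pa.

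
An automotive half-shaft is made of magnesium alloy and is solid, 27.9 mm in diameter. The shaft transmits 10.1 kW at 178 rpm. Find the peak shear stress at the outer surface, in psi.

18400 psi

ω = 2π·178/60 = 18.64 rad/s, so T = P/ω = 10.1×10³ / 18.64 = 541.8 N·m.
J = πd⁴/32 = π(0.0279)⁴/32 = 5.949×10^-8 m⁴.
τ_max = T·r/J = 541.8 × 0.0139 / 5.949×10^-8 = 1.271×10^8 Pa.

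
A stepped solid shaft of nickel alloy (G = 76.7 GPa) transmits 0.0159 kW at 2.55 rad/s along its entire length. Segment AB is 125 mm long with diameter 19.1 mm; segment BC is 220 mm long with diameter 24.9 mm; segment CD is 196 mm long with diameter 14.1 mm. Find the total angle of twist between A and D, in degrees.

ω = 2.55 rad/s, so T = P/ω = 0.0159×10³ / 2.550 = 6.235 N·m.
J_AB = π(0.0191)⁴/32 = 1.31×10^-8 m⁴; J_BC = π(0.0249)⁴/32 = 3.77×10^-8 m⁴; J_CD = π(0.0141)⁴/32 = 3.88×10^-9 m⁴.
θ = (T/G)·Σ L_i/J_i = (6.235/76.7×10⁹)·(0.125/1.31×10^-8 + 0.220/3.77×10^-8 + 0.196/3.88×10^-9) = 5.358×10^-3 rad.

0.307°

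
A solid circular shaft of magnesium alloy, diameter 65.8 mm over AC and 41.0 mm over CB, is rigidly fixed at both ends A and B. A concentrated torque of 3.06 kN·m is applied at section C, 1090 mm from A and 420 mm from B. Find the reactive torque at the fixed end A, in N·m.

2200 N·m

Compatibility: T_A·a/J_AC = T_B·b/J_CB with T_A + T_B = T₀.
J_AC = 1.84×10^-6 m⁴, J_CB = 2.77×10^-7 m⁴, so T_A = T₀·(J_AC/a)/((J_AC/a)+(J_CB/b)) = 2200 N·m, T_B = 860.5 N·m.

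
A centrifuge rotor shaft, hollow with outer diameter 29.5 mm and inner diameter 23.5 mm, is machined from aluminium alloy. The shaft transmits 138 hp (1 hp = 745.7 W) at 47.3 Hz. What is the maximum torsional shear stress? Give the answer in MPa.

115 MPa

ω = 2π·47.3 = 297.2 rad/s, so T = P/ω = 138×745.7 / 297.2 = 346.3 N·m.
J = π(d_o⁴ − d_i⁴)/32 = π(0.0295⁴ − 0.0235⁴)/32 = 4.441×10^-8 m⁴.
τ_max = T·r/J = 346.3 × 0.0147 / 4.441×10^-8 = 1.150×10^8 Pa.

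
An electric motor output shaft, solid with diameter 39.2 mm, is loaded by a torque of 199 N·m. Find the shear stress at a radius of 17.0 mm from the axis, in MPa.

14.6 MPa

J = πd⁴/32 = π(0.0392)⁴/32 = 2.318×10^-7 m⁴.
Shear stress varies linearly with radius: τ = T·r/J = 199.0 × 0.0170 / 2.318×10^-7 = 1.459×10^7 Pa.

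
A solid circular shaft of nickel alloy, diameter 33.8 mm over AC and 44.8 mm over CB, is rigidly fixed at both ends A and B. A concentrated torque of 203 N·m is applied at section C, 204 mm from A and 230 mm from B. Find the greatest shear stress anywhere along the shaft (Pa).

8.42e6 Pa

Compatibility: T_A·a/J_AC = T_B·b/J_CB with T_A + T_B = T₀.
J_AC = 1.28×10^-7 m⁴, J_CB = 3.95×10^-7 m⁴, so T_A = T₀·(J_AC/a)/((J_AC/a)+(J_CB/b)) = 54.31 N·m, T_B = 148.7 N·m.
τ in each portion: τ_AC = 7.16×10^6 Pa, τ_CB = 8.42×10^6 Pa; maximum is in CB.
τ_max = T_CB·r/J = 148.7·0.0224/3.95×10^-7 = 8.422×10^6 Pa.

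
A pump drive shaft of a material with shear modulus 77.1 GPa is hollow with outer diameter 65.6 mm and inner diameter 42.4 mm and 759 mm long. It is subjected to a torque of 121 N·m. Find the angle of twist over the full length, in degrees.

0.0455°

J = π(d_o⁴ − d_i⁴)/32 = π(0.0656⁴ − 0.0424⁴)/32 = 1.501×10^-6 m⁴.
θ = T·L/(G·J) = 121.0 × 0.759 / (77.1×10⁹ × 1.501×10^-6) = 7.937×10^-4 rad.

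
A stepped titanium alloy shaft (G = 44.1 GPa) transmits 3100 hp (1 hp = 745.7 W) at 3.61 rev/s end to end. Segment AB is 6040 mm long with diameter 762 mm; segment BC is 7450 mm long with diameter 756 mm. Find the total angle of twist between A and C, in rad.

ω = 2π·3.61 = 22.68 rad/s, so T = P/ω = 3100×745.7 / 22.68 = 101900 N·m.
J_AB = π(0.762)⁴/32 = 0.0331 m⁴; J_BC = π(0.756)⁴/32 = 0.0321 m⁴.
θ = (T/G)·Σ L_i/J_i = (101900/44.1×10⁹)·(6.04/0.0331 + 7.45/0.0321) = 9.586×10^-4 rad.

9.59e-4 rad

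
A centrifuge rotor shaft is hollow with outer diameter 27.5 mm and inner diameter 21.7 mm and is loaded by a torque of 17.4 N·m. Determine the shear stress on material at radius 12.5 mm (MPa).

J = π(d_o⁴ − d_i⁴)/32 = π(0.0275⁴ − 0.0217⁴)/32 = 3.438×10^-8 m⁴.
Shear stress varies linearly with radius: τ = T·r/J = 17.40 × 0.0125 / 3.438×10^-8 = 6.327×10^6 Pa.

6.33 MPa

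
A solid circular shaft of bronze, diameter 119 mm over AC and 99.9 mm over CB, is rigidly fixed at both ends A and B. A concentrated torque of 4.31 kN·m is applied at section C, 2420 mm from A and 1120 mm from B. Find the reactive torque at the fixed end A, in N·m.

2080 N·m

Compatibility: T_A·a/J_AC = T_B·b/J_CB with T_A + T_B = T₀.
J_AC = 1.97×10^-5 m⁴, J_CB = 9.78×10^-6 m⁴, so T_A = T₀·(J_AC/a)/((J_AC/a)+(J_CB/b)) = 2079 N·m, T_B = 2231 N·m.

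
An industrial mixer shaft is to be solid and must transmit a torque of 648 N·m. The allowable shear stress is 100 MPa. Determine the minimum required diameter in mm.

For a solid shaft τ_max = 16T/(πd³), so d = (16T/(π τ_allow))^(1/3) = (16·648.0/(π·1.00×10^8))^(1/3) = 0.03208 m.

32.1 mm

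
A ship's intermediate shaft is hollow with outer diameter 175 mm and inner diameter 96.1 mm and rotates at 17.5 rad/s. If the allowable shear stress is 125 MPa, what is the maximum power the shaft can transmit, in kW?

J = π(d_o⁴ − d_i⁴)/32 = π(0.175⁴ − 0.0961⁴)/32 = 8.370×10^-5 m⁴.
T_max = τ_allow·J/r = 1.25×10^8 × 8.370×10^-5 / 0.0875 = 119600 N·m.
ω = 17.5 rad/s, so P_max = T_max·ω = 2.093×10^6 W.

2090 kW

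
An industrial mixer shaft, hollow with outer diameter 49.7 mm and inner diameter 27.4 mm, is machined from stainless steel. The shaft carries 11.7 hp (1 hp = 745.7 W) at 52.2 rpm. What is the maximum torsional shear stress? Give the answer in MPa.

73.0 MPa

ω = 2π·52.2/60 = 5.466 rad/s, so T = P/ω = 11.7×745.7 / 5.466 = 1596 N·m.
J = π(d_o⁴ − d_i⁴)/32 = π(0.0497⁴ − 0.0274⁴)/32 = 5.437×10^-7 m⁴.
τ_max = T·r/J = 1596 × 0.0249 / 5.437×10^-7 = 7.295×10^7 Pa.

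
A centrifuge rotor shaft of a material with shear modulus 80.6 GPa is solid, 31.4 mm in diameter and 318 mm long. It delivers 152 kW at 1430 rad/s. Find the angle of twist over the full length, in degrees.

ω = 1430 rad/s, so T = P/ω = 152×10³ / 1430 = 106.3 N·m.
J = πd⁴/32 = π(0.0314)⁴/32 = 9.544×10^-8 m⁴.
θ = T·L/(G·J) = 106.3 × 0.318 / (80.6×10⁹ × 9.544×10^-8) = 4.394×10^-3 rad.

0.252°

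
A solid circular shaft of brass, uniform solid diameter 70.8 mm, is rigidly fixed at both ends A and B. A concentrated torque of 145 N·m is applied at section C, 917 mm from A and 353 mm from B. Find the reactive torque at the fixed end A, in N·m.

With uniform GJ and both ends fixed, compatibility θ_AC = θ_CB gives T_A·a = T_B·b, together with T_A + T_B = T₀.
T_A = T₀·b/(a+b) = 145.0·353/1270 = 40.30 N·m; T_B = 104.7 N·m.

40.3 N·m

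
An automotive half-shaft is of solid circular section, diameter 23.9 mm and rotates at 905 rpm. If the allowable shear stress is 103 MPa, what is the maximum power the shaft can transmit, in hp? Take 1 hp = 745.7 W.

J = πd⁴/32 = π(0.0239)⁴/32 = 3.203×10^-8 m⁴.
T_max = τ_allow·J/r = 1.03×10^8 × 3.203×10^-8 / 0.0119 = 276.1 N·m.
ω = 2π·905/60 = 94.77 rad/s, so P_max = T_max·ω = 2.617×10^4 W.

35.1 hp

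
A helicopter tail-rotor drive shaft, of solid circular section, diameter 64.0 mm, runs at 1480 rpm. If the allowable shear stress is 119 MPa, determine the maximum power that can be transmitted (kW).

J = πd⁴/32 = π(0.0640)⁴/32 = 1.647×10^-6 m⁴.
T_max = τ_allow·J/r = 1.19×10^8 × 1.647×10^-6 / 0.0320 = 6125 N·m.
ω = 2π·1480/60 = 155.0 rad/s, so P_max = T_max·ω = 9.493×10^5 W.

949 kW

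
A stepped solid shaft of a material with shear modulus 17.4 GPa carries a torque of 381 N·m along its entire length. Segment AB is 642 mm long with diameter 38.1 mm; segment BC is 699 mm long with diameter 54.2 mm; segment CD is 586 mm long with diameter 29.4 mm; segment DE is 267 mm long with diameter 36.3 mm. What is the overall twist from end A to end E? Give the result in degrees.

16.9°

J_AB = π(0.0381)⁴/32 = 2.07×10^-7 m⁴; J_BC = π(0.0542)⁴/32 = 8.47×10^-7 m⁴; J_CD = π(0.0294)⁴/32 = 7.33×10^-8 m⁴; J_DE = π(0.0363)⁴/32 = 1.70×10^-7 m⁴.
θ = (T/G)·Σ L_i/J_i = (381.0/17.4×10⁹)·(0.642/2.07×10^-7 + 0.699/8.47×10^-7 + 0.586/7.33×10^-8 + 0.267/1.70×10^-7) = 0.2953 rad.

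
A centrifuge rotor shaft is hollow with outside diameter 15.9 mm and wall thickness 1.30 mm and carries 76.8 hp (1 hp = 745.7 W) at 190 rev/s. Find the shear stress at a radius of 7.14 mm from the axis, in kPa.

ω = 2π·190 = 1194 rad/s, so T = P/ω = 76.8×745.7 / 1194 = 47.97 N·m.
J = π(d_o⁴ − d_i⁴)/32 = π(0.0159⁴ − 0.0133⁴)/32 = 3.203×10^-9 m⁴.
Shear stress varies linearly with radius: τ = T·r/J = 47.97 × 0.00714 / 3.203×10^-9 = 1.069×10^8 Pa.

107000 kPa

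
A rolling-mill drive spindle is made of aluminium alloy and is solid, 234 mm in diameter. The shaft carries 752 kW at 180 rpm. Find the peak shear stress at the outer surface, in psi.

2300 psi

ω = 2π·180/60 = 18.85 rad/s, so T = P/ω = 752×10³ / 18.85 = 39890 N·m.
J = πd⁴/32 = π(0.234)⁴/32 = 2.943×10^-4 m⁴.
τ_max = T·r/J = 39890 × 0.117 / 2.943×10^-4 = 1.586×10^7 Pa.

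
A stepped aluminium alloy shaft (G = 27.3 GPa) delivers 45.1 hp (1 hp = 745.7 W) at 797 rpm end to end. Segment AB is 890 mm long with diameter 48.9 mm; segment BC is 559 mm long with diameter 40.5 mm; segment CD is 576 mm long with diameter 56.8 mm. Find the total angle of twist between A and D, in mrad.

63.0 mrad

ω = 2π·797/60 = 83.46 rad/s, so T = P/ω = 45.1×745.7 / 83.46 = 403.0 N·m.
J_AB = π(0.0489)⁴/32 = 5.61×10^-7 m⁴; J_BC = π(0.0405)⁴/32 = 2.64×10^-7 m⁴; J_CD = π(0.0568)⁴/32 = 1.02×10^-6 m⁴.
θ = (T/G)·Σ L_i/J_i = (403.0/27.3×10⁹)·(0.890/5.61×10^-7 + 0.559/2.64×10^-7 + 0.576/1.02×10^-6) = 0.06296 rad.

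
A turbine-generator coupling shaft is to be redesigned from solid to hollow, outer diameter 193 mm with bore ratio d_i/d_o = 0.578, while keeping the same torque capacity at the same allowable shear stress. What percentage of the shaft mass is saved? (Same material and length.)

27.9 %

Equal τ_max and T ⇒ the solid shaft needs d_s³ = d_o³(1−k⁴), so d_s = 193·(1−0.578⁴)^(1/3) = 185.5 mm.
Area ratio A_h/A_s = d_o²(1−k²)/d_s² = (1−k²)/(1−k⁴)^(2/3) = 0.7206.
Mass saving = 1 − 0.7206 = 27.9 %.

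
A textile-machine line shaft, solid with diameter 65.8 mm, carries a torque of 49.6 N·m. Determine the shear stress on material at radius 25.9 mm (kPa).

J = πd⁴/32 = π(0.0658)⁴/32 = 1.840×10^-6 m⁴.
Shear stress varies linearly with radius: τ = T·r/J = 49.60 × 0.0259 / 1.840×10^-6 = 6.980×10^5 Pa.

698 kPa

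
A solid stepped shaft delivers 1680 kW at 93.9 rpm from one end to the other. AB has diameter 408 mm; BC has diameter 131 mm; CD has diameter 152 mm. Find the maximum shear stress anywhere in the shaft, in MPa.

ω = 2π·93.9/60 = 9.833 rad/s, so T = P/ω = 1680×10³ / 9.833 = 170900 N·m.
Under the same torque, τ_max = 16T/(πd³) is largest where d is smallest — segment BC (d = 131 mm).
τ_max = 16·170900/(π·(0.131)³) = 3.871×10^8 Pa.

387 MPa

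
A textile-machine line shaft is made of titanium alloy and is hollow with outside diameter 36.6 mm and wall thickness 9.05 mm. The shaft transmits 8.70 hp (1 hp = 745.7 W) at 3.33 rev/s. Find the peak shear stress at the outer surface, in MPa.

34.5 MPa

ω = 2π·3.33 = 20.92 rad/s, so T = P/ω = 8.70×745.7 / 20.92 = 310.1 N·m.
J = π(d_o⁴ − d_i⁴)/32 = π(0.0366⁴ − 0.0185⁴)/32 = 1.647×10^-7 m⁴.
τ_max = T·r/J = 310.1 × 0.0183 / 1.647×10^-7 = 3.446×10^7 Pa.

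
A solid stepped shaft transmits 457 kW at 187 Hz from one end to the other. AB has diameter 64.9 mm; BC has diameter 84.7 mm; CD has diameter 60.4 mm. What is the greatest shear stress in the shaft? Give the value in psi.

ω = 2π·187 = 1175 rad/s, so T = P/ω = 457×10³ / 1175 = 389.0 N·m.
Under the same torque, τ_max = 16T/(πd³) is largest where d is smallest — segment CD (d = 60.4 mm).
τ_max = 16·389.0/(π·(0.0604)³) = 8.990×10^6 Pa.

1300 psi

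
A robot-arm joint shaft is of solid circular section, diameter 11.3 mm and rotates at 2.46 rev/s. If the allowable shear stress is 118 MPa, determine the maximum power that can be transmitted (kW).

0.517 kW

J = πd⁴/32 = π(0.0113)⁴/32 = 1.601×10^-9 m⁴.
T_max = τ_allow·J/r = 1.18×10^8 × 1.601×10^-9 / 0.00565 = 33.43 N·m.
ω = 2π·2.46 = 15.46 rad/s, so P_max = T_max·ω = 516.7 W.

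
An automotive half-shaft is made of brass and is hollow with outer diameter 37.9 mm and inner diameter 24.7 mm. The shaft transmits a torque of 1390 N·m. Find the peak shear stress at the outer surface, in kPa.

159000 kPa

J = π(d_o⁴ − d_i⁴)/32 = π(0.0379⁴ − 0.0247⁴)/32 = 1.660×10^-7 m⁴.
τ_max = T·r/J = 1390 × 0.0189 / 1.660×10^-7 = 1.587×10^8 Pa.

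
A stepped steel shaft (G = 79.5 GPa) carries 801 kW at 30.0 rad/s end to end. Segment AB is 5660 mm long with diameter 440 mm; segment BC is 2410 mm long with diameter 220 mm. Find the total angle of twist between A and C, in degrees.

ω = 30.0 rad/s, so T = P/ω = 801×10³ / 30.00 = 26700 N·m.
J_AB = π(0.440)⁴/32 = 3.68×10^-3 m⁴; J_BC = π(0.220)⁴/32 = 2.30×10^-4 m⁴.
θ = (T/G)·Σ L_i/J_i = (26700/79.5×10⁹)·(5.66/3.68×10^-3 + 2.41/2.30×10^-4) = 4.036×10^-3 rad.

0.231°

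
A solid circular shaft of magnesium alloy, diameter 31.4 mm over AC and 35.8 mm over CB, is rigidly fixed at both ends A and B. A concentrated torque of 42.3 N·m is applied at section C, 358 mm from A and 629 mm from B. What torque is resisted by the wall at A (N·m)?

Compatibility: T_A·a/J_AC = T_B·b/J_CB with T_A + T_B = T₀.
J_AC = 9.54×10^-8 m⁴, J_CB = 1.61×10^-7 m⁴, so T_A = T₀·(J_AC/a)/((J_AC/a)+(J_CB/b)) = 21.56 N·m, T_B = 20.74 N·m.

21.6 N·m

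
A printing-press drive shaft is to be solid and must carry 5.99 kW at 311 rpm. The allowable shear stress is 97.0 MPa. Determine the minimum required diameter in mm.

ω = 2π·311/60 = 32.57 rad/s, so T = P/ω = 5.99×10³ / 32.57 = 183.9 N·m.
For a solid shaft τ_max = 16T/(πd³), so d = (16T/(π τ_allow))^(1/3) = (16·183.9/(π·9.70×10^7))^(1/3) = 0.02130 m.

21.3 mm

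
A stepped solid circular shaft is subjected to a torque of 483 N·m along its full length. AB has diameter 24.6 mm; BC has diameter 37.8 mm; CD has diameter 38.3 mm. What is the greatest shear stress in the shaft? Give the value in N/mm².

Under the same torque, τ_max = 16T/(πd³) is largest where d is smallest — segment AB (d = 24.6 mm).
τ_max = 16·483.0/(π·(0.0246)³) = 1.652×10^8 Pa.

165 N/mm²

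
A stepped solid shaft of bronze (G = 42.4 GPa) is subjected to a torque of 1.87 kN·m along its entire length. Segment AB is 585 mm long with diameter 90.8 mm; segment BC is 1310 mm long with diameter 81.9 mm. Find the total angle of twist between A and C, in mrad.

J_AB = π(0.0908)⁴/32 = 6.67×10^-6 m⁴; J_BC = π(0.0819)⁴/32 = 4.42×10^-6 m⁴.
θ = (T/G)·Σ L_i/J_i = (1870/42.4×10⁹)·(0.585/6.67×10^-6 + 1.31/4.42×10^-6) = 0.01695 rad.

16.9 mrad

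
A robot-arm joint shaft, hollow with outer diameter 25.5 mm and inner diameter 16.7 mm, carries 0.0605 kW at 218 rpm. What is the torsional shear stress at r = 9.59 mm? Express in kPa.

750 kPa

ω = 2π·218/60 = 22.83 rad/s, so T = P/ω = 0.0605×10³ / 22.83 = 2.650 N·m.
J = π(d_o⁴ − d_i⁴)/32 = π(0.0255⁴ − 0.0167⁴)/32 = 3.387×10^-8 m⁴.
Shear stress varies linearly with radius: τ = T·r/J = 2.650 × 0.00959 / 3.387×10^-8 = 7.503×10^5 Pa.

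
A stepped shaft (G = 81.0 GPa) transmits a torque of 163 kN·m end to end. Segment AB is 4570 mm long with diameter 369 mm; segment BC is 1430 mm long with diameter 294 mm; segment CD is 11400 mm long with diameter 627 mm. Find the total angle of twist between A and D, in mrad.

10.5 mrad

J_AB = π(0.369)⁴/32 = 1.82×10^-3 m⁴; J_BC = π(0.294)⁴/32 = 7.33×10^-4 m⁴; J_CD = π(0.627)⁴/32 = 0.0152 m⁴.
θ = (T/G)·Σ L_i/J_i = (163000/81.0×10⁹)·(4.57/1.82×10^-3 + 1.43/7.33×10^-4 + 11.4/0.0152) = 0.01049 rad.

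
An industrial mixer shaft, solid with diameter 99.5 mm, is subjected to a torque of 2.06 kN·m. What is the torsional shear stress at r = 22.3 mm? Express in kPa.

4770 kPa

J = πd⁴/32 = π(0.0995)⁴/32 = 9.623×10^-6 m⁴.
Shear stress varies linearly with radius: τ = T·r/J = 2060 × 0.0223 / 9.623×10^-6 = 4.774×10^6 Pa.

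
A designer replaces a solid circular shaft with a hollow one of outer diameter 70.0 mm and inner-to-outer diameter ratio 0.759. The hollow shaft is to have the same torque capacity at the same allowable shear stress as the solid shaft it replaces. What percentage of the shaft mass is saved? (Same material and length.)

Equal τ_max and T ⇒ the solid shaft needs d_s³ = d_o³(1−k⁴), so d_s = 70.0·(1−0.759⁴)^(1/3) = 61.20 mm.
Area ratio A_h/A_s = d_o²(1−k²)/d_s² = (1−k²)/(1−k⁴)^(2/3) = 0.5547.
Mass saving = 1 − 0.5547 = 44.5 %.

44.5 %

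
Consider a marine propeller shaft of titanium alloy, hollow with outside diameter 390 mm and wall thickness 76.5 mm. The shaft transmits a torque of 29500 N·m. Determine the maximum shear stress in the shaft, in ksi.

0.425 ksi

J = π(d_o⁴ − d_i⁴)/32 = π(0.390⁴ − 0.237⁴)/32 = 1.961×10^-3 m⁴.
τ_max = T·r/J = 29500 × 0.195 / 1.961×10^-3 = 2.933×10^6 Pa.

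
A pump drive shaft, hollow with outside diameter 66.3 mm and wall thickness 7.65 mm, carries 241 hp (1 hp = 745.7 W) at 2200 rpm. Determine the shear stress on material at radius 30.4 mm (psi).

ω = 2π·2200/60 = 230.4 rad/s, so T = P/ω = 241×745.7 / 230.4 = 780.1 N·m.
J = π(d_o⁴ − d_i⁴)/32 = π(0.0663⁴ − 0.0510⁴)/32 = 1.233×10^-6 m⁴.
Shear stress varies linearly with radius: τ = T·r/J = 780.1 × 0.0304 / 1.233×10^-6 = 1.924×10^7 Pa.

2790 psi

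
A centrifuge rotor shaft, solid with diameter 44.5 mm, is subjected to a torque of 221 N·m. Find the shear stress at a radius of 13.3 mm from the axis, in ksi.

1.11 ksi

J = πd⁴/32 = π(0.0445)⁴/32 = 3.850×10^-7 m⁴.
Shear stress varies linearly with radius: τ = T·r/J = 221.0 × 0.0133 / 3.850×10^-7 = 7.635×10^6 Pa.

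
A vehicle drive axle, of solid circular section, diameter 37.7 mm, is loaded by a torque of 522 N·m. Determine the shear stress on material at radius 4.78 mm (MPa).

12.6 MPa

J = πd⁴/32 = π(0.0377)⁴/32 = 1.983×10^-7 m⁴.
Shear stress varies linearly with radius: τ = T·r/J = 522.0 × 0.00478 / 1.983×10^-7 = 1.258×10^7 Pa.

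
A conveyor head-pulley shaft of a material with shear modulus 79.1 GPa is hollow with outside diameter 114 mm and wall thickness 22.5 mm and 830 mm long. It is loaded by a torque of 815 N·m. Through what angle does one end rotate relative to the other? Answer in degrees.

0.0341°

J = π(d_o⁴ − d_i⁴)/32 = π(0.114⁴ − 0.0690⁴)/32 = 1.436×10^-5 m⁴.
θ = T·L/(G·J) = 815.0 × 0.830 / (79.1×10⁹ × 1.436×10^-5) = 5.957×10^-4 rad.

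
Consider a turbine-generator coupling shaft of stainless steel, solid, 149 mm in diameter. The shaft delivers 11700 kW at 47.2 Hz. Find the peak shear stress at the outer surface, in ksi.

8.81 ksi

ω = 2π·47.2 = 296.6 rad/s, so T = P/ω = 11700×10³ / 296.6 = 39450 N·m.
J = πd⁴/32 = π(0.149)⁴/32 = 4.839×10^-5 m⁴.
τ_max = T·r/J = 39450 × 0.0745 / 4.839×10^-5 = 6.074×10^7 Pa.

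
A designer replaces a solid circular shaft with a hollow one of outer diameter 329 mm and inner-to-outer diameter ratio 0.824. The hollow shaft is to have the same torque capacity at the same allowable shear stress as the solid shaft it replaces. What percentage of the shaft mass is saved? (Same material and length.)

51.5 %

Equal τ_max and T ⇒ the solid shaft needs d_s³ = d_o³(1−k⁴), so d_s = 329·(1−0.824⁴)^(1/3) = 267.7 mm.
Area ratio A_h/A_s = d_o²(1−k²)/d_s² = (1−k²)/(1−k⁴)^(2/3) = 0.4847.
Mass saving = 1 − 0.4847 = 51.5 %.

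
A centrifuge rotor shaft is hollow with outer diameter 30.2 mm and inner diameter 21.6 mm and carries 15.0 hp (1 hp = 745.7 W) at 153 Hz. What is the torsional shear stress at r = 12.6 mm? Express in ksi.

ω = 2π·153 = 961.3 rad/s, so T = P/ω = 15.0×745.7 / 961.3 = 11.64 N·m.
J = π(d_o⁴ − d_i⁴)/32 = π(0.0302⁴ − 0.0216⁴)/32 = 6.029×10^-8 m⁴.
Shear stress varies linearly with radius: τ = T·r/J = 11.64 × 0.0126 / 6.029×10^-8 = 2.432×10^6 Pa.

0.353 ksi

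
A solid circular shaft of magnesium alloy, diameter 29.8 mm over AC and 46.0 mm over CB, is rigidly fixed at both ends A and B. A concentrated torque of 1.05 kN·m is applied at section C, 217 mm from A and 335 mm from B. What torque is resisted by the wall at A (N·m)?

224 N·m

Compatibility: T_A·a/J_AC = T_B·b/J_CB with T_A + T_B = T₀.
J_AC = 7.74×10^-8 m⁴, J_CB = 4.40×10^-7 m⁴, so T_A = T₀·(J_AC/a)/((J_AC/a)+(J_CB/b)) = 224.5 N·m, T_B = 825.5 N·m.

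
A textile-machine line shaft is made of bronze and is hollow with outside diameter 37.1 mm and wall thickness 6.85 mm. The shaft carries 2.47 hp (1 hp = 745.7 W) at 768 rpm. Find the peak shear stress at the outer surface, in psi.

ω = 2π·768/60 = 80.42 rad/s, so T = P/ω = 2.47×745.7 / 80.42 = 22.90 N·m.
J = π(d_o⁴ − d_i⁴)/32 = π(0.0371⁴ − 0.0234⁴)/32 = 1.566×10^-7 m⁴.
τ_max = T·r/J = 22.90 × 0.0186 / 1.566×10^-7 = 2.714×10^6 Pa.

394 psi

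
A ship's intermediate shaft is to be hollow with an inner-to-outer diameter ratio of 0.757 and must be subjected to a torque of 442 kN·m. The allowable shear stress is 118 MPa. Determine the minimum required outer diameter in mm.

305 mm

For a hollow shaft with d_i/d_o = 0.757: τ_max = 16T/(π d_o³ (1−k⁴)), so d_o = [16T/(π τ_allow (1−k⁴))]^(1/3) = [16·442000/(π·1.18×10^8·0.6716)]^(1/3) = 0.3051 m.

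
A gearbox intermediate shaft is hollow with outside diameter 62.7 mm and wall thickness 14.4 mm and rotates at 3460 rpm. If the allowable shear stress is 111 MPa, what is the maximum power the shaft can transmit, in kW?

J = π(d_o⁴ − d_i⁴)/32 = π(0.0627⁴ − 0.0339⁴)/32 = 1.388×10^-6 m⁴.
T_max = τ_allow·J/r = 1.11×10^8 × 1.388×10^-6 / 0.0314 = 4913 N·m.
ω = 2π·3460/60 = 362.3 rad/s, so P_max = T_max·ω = 1.780×10^6 W.

1780 kW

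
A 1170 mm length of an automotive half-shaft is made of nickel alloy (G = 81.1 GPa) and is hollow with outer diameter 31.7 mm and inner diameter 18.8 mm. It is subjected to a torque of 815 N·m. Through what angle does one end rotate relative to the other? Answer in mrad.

J = π(d_o⁴ − d_i⁴)/32 = π(0.0317⁴ − 0.0188⁴)/32 = 8.687×10^-8 m⁴.
θ = T·L/(G·J) = 815.0 × 1.17 / (81.1×10⁹ × 8.687×10^-8) = 0.1353 rad.

135 mrad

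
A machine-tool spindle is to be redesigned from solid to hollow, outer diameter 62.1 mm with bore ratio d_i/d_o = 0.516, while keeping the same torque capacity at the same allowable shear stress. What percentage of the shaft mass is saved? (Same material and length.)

22.9 %

Equal τ_max and T ⇒ the solid shaft needs d_s³ = d_o³(1−k⁴), so d_s = 62.1·(1−0.516⁴)^(1/3) = 60.60 mm.
Area ratio A_h/A_s = d_o²(1−k²)/d_s² = (1−k²)/(1−k⁴)^(2/3) = 0.7706.
Mass saving = 1 − 0.7706 = 22.9 %.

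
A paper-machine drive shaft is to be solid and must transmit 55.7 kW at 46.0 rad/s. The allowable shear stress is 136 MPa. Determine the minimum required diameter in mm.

35.7 mm

ω = 46.0 rad/s, so T = P/ω = 55.7×10³ / 46.00 = 1211 N·m.
For a solid shaft τ_max = 16T/(πd³), so d = (16T/(π τ_allow))^(1/3) = (16·1211/(π·1.36×10^8))^(1/3) = 0.03566 m.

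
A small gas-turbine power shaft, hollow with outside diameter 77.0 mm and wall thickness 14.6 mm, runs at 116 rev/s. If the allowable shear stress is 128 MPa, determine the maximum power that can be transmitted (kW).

J = π(d_o⁴ − d_i⁴)/32 = π(0.0770⁴ − 0.0478⁴)/32 = 2.939×10^-6 m⁴.
T_max = τ_allow·J/r = 1.28×10^8 × 2.939×10^-6 / 0.0385 = 9770 N·m.
ω = 2π·116 = 728.8 rad/s, so P_max = T_max·ω = 7.121×10^6 W.

7120 kW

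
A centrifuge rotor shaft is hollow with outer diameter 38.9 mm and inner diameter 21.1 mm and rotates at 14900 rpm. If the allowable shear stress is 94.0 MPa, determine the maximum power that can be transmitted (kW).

1550 kW

J = π(d_o⁴ − d_i⁴)/32 = π(0.0389⁴ − 0.0211⁴)/32 = 2.053×10^-7 m⁴.
T_max = τ_allow·J/r = 9.40×10^7 × 2.053×10^-7 / 0.0194 = 992.4 N·m.
ω = 2π·14900/60 = 1560 rad/s, so P_max = T_max·ω = 1.548×10^6 W.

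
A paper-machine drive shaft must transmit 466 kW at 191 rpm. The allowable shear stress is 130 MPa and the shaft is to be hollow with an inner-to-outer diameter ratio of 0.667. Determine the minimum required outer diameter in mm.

104 mm

ω = 2π·191/60 = 20.00 rad/s, so T = P/ω = 466×10³ / 20.00 = 23300 N·m.
For a hollow shaft with d_i/d_o = 0.667: τ_max = 16T/(π d_o³ (1−k⁴)), so d_o = [16T/(π τ_allow (1−k⁴))]^(1/3) = [16·23300/(π·1.30×10^8·0.8021)]^(1/3) = 0.1044 m.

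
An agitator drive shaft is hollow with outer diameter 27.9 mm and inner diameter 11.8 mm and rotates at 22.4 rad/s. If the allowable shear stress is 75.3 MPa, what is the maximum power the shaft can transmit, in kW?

6.96 kW

J = π(d_o⁴ − d_i⁴)/32 = π(0.0279⁴ − 0.0118⁴)/32 = 5.758×10^-8 m⁴.
T_max = τ_allow·J/r = 7.53×10^7 × 5.758×10^-8 / 0.0139 = 310.8 N·m.
ω = 22.4 rad/s, so P_max = T_max·ω = 6962 W.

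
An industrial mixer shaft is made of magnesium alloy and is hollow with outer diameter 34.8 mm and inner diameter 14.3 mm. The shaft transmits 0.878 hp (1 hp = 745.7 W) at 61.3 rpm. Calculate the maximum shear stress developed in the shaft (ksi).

ω = 2π·61.3/60 = 6.419 rad/s, so T = P/ω = 0.878×745.7 / 6.419 = 102.0 N·m.
J = π(d_o⁴ − d_i⁴)/32 = π(0.0348⁴ − 0.0143⁴)/32 = 1.399×10^-7 m⁴.
τ_max = T·r/J = 102.0 × 0.0174 / 1.399×10^-7 = 1.269×10^7 Pa.

1.84 ksi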